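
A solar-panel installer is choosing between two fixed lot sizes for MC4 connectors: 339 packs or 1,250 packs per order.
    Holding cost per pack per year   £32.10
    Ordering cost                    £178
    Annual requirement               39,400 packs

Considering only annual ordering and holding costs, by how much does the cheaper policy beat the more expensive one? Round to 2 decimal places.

£455.80

For each Q, cost = (D/Q)·S + (Q/2)·H.
TC(339) = (39,400/339)×178 + (339/2)×32.1 = £26,128.86
TC(1,250) = (39,400/1,250)×178 + (1,250/2)×32.1 = £25,673.06
Cheaper: Q = 1,250.  Difference = £455.80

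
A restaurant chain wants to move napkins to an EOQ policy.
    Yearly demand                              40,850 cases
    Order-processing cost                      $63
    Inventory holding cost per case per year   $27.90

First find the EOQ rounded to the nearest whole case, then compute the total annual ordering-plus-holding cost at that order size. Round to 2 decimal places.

$11,983.50

EOQ = √(2DS/H) = √(2 × 40,850 × 63 / 27.9)
    = √(184,483.87) ≈ 429.52 → Q = 430 cases
Annual ordering cost = (D/Q)·S = (40,850/430) × 63 = $5,985.00
Annual holding cost  = (Q/2)·H = (430/2) × 27.9 = $5,998.50
Total = $5,985.00 + $5,998.50 = $11,983.50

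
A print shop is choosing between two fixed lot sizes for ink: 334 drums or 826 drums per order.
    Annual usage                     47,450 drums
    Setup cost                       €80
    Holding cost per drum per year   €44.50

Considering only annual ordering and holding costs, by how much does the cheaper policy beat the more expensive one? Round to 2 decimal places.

Annual cost at Q: ordering D·S/Q plus holding Q·H/2.
TC(334) = (47,450/334)×80 + (334/2)×44.5 = €18,796.77
TC(826) = (47,450/826)×80 + (826/2)×44.5 = €22,974.14
Cheaper: Q = 334.  Difference = €4,177.37

€4,177.37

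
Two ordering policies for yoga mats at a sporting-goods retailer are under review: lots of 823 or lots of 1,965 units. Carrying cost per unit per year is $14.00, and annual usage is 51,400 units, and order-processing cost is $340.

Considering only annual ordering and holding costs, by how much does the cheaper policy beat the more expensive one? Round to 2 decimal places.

For each Q, cost = (D/Q)·S + (Q/2)·H.
TC(823) = (51,400/823)×340 + (823/2)×14 = $26,995.51
TC(1,965) = (51,400/1,965)×340 + (1,965/2)×14 = $22,648.64
|ΔTC| = |$26,995.51 − $22,648.64| = $4,346.87

$4,346.87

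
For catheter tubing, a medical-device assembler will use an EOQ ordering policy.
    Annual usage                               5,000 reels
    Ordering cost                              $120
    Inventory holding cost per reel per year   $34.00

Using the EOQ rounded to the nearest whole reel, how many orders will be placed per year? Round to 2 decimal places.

Q* = √(2·D·S / H) = √(2·5,000·120 / 34) = √35,294.1 ≈ 187.87 → Q = 188
N = D/Q = 5,000/188 ≈ 26.596 orders/yr

26.60 orders per year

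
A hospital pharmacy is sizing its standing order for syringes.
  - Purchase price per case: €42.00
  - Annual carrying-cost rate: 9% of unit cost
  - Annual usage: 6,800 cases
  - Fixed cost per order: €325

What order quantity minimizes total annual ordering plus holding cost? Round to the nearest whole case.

H = i·C = 0.09 × €42 = €3.7800 per case-year
EOQ = √(2DS/H) = √(2 × 6,800 × 325 / 3.78)
    = √(1,169,312.17) ≈ 1,081.35

1,081 cases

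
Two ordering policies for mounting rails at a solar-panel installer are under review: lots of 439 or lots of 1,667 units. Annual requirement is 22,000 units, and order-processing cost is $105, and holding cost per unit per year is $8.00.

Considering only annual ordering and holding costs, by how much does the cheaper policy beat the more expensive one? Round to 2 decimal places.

TC(Q) = (D/Q)S + (Q/2)H
TC(439) = (22,000/439)×105 + (439/2)×8 = $7,017.96
TC(1,667) = (22,000/1,667)×105 + (1,667/2)×8 = $8,053.72
|ΔTC| = |$7,017.96 − $8,053.72| = $1,035.76

$1,035.76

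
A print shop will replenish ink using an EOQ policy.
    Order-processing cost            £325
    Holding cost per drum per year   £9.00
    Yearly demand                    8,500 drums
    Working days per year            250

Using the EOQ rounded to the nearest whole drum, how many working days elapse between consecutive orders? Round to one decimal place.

23.1 days

EOQ = √(2DS/H) = √(2 × 8,500 × 325 / 9)
    = √(613,888.89) ≈ 783.51 → Q = 784 drums
Cycle time = (working days × Q)/D = (250 × 784) / 8,500 = 23.059 days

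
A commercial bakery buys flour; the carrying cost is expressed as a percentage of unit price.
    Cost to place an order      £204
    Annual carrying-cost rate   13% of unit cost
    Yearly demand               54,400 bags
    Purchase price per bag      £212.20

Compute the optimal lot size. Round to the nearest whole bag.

Holding cost per bag per year: H = 13% × £212.2 = £27.5860
2DS/H = 2·54,400·204/27.586 = 804,582.03
EOQ = √804,582.03 ≈ 896.98

897 bags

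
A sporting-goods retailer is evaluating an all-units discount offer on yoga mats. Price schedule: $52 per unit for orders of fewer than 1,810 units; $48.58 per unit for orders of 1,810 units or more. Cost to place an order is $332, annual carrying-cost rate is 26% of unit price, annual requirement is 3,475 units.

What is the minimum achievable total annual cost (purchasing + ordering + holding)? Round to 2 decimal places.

H₁ = 26%×$52 = $13.5200;  H₂ = 26%×$48.58 = $12.6308
EOQ₁ = √(2×3,475×332/13.5200) = 413.12  (< 1,810, feasible at tier 1)
EOQ₂ = √(2×3,475×332/12.6308) = 427.41  (< 1,810 → use Q = 1,810 at tier-2 price)
TC(tier 1 (EOQ₁), Q≈413.1) = $186,285.34
TC(tier 2, Q≈1,810.0) = $180,883.78
Minimum at tier 2: $180,883.78

$180,883.78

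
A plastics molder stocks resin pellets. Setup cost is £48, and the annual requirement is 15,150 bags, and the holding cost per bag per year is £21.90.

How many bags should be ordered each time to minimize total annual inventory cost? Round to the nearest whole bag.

Optimal lot size Q* = (2 × 15,150 × £48 / £21.9)^½ ≈ 257.70

258 bags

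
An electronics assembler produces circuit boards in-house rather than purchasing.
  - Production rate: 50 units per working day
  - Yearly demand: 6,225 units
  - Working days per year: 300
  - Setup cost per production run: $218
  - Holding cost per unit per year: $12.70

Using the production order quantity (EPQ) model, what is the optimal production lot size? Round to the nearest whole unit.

Daily demand d = 6,225/300 = 20.750; p = 50; 1 − d/p = 0.58500
EPQ = √(2DS / (H(1 − d/p)))
    = √(2 × 6,225 × 218 / (12.7 × 0.58500)) ≈ 604.41

604 units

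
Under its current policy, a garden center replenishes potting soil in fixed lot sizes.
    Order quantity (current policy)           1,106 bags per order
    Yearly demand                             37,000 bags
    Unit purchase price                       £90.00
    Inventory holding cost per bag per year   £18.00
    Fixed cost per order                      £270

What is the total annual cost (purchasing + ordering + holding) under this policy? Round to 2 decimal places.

Orders/yr = 37,000/1,106 = 33.454; ordering cost = 33.454 × £270 = £9,032.55
Average inventory = 1,106/2 = 553; holding cost = 553 × £18 = £9,954.00
Purchase cost = D·C = 37,000 × 90 = £3,330,000.00
Total = £9,032.55 + £9,954.00 + £3,330,000.00 = £3,348,986.55

£3,348,986.55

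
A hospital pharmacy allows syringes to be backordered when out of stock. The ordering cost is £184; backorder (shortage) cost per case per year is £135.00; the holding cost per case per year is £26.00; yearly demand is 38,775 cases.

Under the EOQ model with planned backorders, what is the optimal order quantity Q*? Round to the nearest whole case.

809 cases

Q* = √(2DS/H) · √((H + b)/b)
   = √(2 × 38,775 × 184 / 26) · √((26 + 135) / 135)
   = 740.821 × 1.0921 ≈ 809.02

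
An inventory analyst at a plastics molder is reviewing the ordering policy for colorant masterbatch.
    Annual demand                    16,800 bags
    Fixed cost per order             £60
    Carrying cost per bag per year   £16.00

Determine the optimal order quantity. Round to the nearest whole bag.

Q* = √(2·D·S / H) = √(2·16,800·60 / 16) = √126,000.0 ≈ 354.96

355 bags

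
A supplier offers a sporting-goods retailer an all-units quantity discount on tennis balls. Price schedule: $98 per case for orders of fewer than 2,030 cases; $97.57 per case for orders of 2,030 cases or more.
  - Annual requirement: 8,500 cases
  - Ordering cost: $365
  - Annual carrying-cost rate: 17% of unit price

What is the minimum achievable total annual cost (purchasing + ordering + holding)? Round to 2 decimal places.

$843,167.36

H₁ = 17%×$98 = $16.6600;  H₂ = 17%×$97.57 = $16.5869
EOQ₁ = √(2×8,500×365/16.6600) = 610.29  (< 2,030, feasible at tier 1)
EOQ₂ = √(2×8,500×365/16.5869) = 611.63  (< 2,030 → use Q = 2,030 at tier-2 price)
TC(tier 1 (EOQ₁), Q≈610.3) = $843,167.36
TC(tier 2, Q≈2,030.0) = $847,709.03
Minimum at tier 1 (EOQ₁): $843,167.36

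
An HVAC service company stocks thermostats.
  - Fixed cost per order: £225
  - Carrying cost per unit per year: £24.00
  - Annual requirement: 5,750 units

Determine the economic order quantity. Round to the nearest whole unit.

Optimal lot size Q* = (2 × 5,750 × £225 / £24)^½ ≈ 328.35

328 units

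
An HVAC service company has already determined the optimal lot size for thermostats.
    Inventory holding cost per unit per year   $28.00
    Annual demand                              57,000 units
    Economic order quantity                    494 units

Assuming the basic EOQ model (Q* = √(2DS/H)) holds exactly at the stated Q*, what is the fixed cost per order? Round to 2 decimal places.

$59.94

From Q* = √(2DS/H) ⇒ Q*² = 2DS/H.
S = Q²H / (2D) = 494² × 28 / (2 × 57,000) = 59.9387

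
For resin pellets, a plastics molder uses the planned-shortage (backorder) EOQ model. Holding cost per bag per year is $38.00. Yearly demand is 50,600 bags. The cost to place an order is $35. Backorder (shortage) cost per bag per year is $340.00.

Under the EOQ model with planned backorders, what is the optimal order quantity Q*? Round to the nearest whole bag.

Q* = √(2DS/H) · √((H + b)/b)
   = √(2 × 50,600 × 35 / 38) · √((38 + 340) / 340)
   = 305.304 × 1.0544 ≈ 321.91

322 bags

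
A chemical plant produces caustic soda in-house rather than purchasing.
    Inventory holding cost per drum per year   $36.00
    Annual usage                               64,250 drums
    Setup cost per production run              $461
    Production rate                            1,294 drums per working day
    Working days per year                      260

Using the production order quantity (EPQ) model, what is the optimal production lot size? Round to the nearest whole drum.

d = 64,250/260 = 247.1154 drums/day;  effective holding cost H(1 − d/p) = 36·(1 − 247.1154/1294) = 29.12507
Q* = √(2DS / H_eff) = √(2·64,250·461 / 29.12507) ≈ 1,426.16

1,426 drums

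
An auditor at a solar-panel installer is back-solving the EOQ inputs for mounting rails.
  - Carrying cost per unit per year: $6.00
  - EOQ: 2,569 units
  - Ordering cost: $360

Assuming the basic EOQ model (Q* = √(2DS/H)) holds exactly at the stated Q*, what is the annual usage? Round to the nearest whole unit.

54,998 units per year

EOQ relation: Q² = 2DS/H, so rearrange for the unknown.
D = Q²H / (2S) = 2,569² × 6 / (2 × 360) = 54,998.01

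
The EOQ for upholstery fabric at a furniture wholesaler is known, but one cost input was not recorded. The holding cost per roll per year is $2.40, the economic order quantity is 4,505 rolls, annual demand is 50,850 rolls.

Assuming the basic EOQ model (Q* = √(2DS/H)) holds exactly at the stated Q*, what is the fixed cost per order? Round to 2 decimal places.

Since Q* = (2DS/H)^½, squaring gives Q*²·H = 2DS.
S = Q²H / (2D) = 4,505² × 2.4 / (2 × 50,850) = 478.9386

$478.94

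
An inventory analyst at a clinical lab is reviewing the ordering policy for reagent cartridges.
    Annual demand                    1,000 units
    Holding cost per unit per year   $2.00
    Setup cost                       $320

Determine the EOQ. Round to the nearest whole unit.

566 units

2DS/H = 2·1,000·320/2 = 320,000.00
EOQ = √320,000.00 ≈ 565.69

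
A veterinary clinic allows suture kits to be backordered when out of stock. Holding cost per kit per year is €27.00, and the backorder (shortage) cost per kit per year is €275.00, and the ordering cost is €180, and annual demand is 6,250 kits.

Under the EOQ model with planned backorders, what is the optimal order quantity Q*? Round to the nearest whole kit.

303 kits

Q* = √(2DS/H) · √((H + b)/b)
   = √(2 × 6,250 × 180 / 27) · √((27 + 275) / 275)
   = 288.675 × 1.0479 ≈ 302.51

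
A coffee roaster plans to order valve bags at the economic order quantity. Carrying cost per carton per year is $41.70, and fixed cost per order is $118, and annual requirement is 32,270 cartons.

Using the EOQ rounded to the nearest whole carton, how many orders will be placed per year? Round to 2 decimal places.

Q* = √(2·D·S / H) = √(2·32,270·118 / 41.7) = √182,631.2 ≈ 427.35 → Q = 427
Orders per year = D/Q = 32,270 / 427 = 75.574

75.57 orders per year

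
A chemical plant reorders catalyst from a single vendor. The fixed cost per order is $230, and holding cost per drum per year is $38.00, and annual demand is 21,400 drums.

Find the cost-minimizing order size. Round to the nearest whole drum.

509 drums

Q* = √(2·D·S / H) = √(2·21,400·230 / 38) = √259,052.6 ≈ 508.97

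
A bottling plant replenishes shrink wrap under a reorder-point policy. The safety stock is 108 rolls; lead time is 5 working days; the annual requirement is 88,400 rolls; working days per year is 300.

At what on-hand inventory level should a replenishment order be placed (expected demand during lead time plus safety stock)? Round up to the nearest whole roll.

Daily demand d = 88,400 / 300 = 294.667 rolls/day
Demand during lead time = 294.667 × 5 = 1,473.33
Reorder point = 1,473.33 + 108 = 1,581.33 → round up

1,582 rolls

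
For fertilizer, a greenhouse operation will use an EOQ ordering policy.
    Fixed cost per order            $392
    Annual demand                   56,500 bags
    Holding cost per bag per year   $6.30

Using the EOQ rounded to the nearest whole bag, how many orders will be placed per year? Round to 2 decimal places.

21.30 orders per year

Q* = √(2·D·S / H) = √(2·56,500·392 / 6.3) = √7,031,111.1 ≈ 2,651.62 → Q = 2,652
Orders per year = D/Q = 56,500 / 2,652 = 21.305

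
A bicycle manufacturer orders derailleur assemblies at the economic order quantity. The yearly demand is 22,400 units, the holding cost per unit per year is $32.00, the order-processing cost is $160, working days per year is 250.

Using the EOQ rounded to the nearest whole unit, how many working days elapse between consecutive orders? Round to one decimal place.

5.3 days

EOQ = √(2DS/H) = √(2 × 22,400 × 160 / 32)
    = √(224,000.00) ≈ 473.29 → Q = 473 units
Cycle time = (working days × Q)/D = (250 × 473) / 22,400 = 5.279 days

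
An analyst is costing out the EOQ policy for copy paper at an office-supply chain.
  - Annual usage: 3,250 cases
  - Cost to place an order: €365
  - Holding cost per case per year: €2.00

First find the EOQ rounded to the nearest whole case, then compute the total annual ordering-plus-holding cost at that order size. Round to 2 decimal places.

€2,178.30

Q* = √(2·D·S / H) = √(2·3,250·365 / 2) = √1,186,250.0 ≈ 1,089.15 → Q = 1,089 cases
Ordering: D/Q × S = 3,250/1,089 × €365 = €1,089.30
Holding:  Q/2 × H = 1,089/2 × €2 = €1,089.00
Total = €1,089.30 + €1,089.00 = €2,178.30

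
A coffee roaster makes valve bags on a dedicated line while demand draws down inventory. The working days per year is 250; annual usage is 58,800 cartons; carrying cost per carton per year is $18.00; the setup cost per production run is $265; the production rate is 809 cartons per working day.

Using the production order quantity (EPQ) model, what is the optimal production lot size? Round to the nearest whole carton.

Daily demand d = 58,800/250 = 235.200; p = 809; 1 − d/p = 0.70927
EPQ = √(2DS / (H(1 − d/p)))
    = √(2 × 58,800 × 265 / (18 × 0.70927)) ≈ 1,562.37

1,562 cartons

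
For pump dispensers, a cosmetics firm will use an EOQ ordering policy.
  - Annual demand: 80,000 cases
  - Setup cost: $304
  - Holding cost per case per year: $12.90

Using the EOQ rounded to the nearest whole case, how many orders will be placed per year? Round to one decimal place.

EOQ = √(2DS/H) = √(2 × 80,000 × 304 / 12.9)
    = √(3,770,542.64) ≈ 1,941.79 → Q = 1,942
Orders per year = D/Q = 80,000 / 1,942 = 41.195

41.2 orders per year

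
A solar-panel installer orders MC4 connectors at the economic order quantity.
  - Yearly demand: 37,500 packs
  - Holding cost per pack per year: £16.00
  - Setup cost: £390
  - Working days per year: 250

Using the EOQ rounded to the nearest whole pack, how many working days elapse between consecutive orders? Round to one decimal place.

EOQ = √(2DS/H) = √(2 × 37,500 × 390 / 16)
    = √(1,828,125.00) ≈ 1,352.08 → Q = 1,352 packs
T = Q/D × 250 days = 1,352/37,500 × 250 = 9.013 days

9.0 days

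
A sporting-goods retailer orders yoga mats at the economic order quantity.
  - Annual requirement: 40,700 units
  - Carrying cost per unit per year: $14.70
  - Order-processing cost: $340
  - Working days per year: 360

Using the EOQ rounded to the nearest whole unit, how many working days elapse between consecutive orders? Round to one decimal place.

12.1 days

Optimal lot size Q* = (2 × 40,700 × $340 / $14.7)^½ ≈ 1,372.12 → Q = 1,372 units
Cycle time = (working days × Q)/D = (360 × 1,372) / 40,700 = 12.136 days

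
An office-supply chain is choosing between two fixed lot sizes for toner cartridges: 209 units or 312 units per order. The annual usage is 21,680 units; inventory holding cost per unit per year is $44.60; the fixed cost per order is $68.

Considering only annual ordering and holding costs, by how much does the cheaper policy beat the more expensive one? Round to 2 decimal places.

Annual cost at Q: ordering D·S/Q plus holding Q·H/2.
TC(209) = (21,680/209)×68 + (209/2)×44.6 = $11,714.48
TC(312) = (21,680/312)×68 + (312/2)×44.6 = $11,682.73
|ΔTC| = |$11,714.48 − $11,682.73| = $31.75

$31.75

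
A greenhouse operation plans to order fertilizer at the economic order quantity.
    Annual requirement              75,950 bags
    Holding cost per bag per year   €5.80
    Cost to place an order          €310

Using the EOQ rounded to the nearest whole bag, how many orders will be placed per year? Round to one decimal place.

EOQ = √(2DS/H) = √(2 × 75,950 × 310 / 5.8)
    = √(8,118,793.10) ≈ 2,849.35 → Q = 2,849
Orders per year = D/Q = 75,950 / 2,849 = 26.658

26.7 orders per year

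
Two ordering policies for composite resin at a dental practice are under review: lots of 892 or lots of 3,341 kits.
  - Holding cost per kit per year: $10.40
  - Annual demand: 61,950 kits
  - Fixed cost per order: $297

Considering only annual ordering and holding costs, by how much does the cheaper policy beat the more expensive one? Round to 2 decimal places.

For each Q, cost = (D/Q)·S + (Q/2)·H.
TC(892) = (61,950/892)×297 + (892/2)×10.4 = $25,265.25
TC(3,341) = (61,950/3,341)×297 + (3,341/2)×10.4 = $22,880.28
Lots of 3,341 are cheaper by $2,384.97.

$2,384.97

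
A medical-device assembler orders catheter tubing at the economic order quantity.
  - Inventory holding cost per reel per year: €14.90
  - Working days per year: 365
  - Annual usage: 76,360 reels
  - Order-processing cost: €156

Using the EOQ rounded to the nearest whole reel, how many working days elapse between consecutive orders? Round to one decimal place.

6.0 days

2DS/H = 2·76,360·156/14.9 = 1,598,947.65
EOQ = √1,598,947.65 ≈ 1,264.50 → Q = 1,264 reels
T = Q/D × 365 days = 1,264/76,360 × 365 = 6.042 days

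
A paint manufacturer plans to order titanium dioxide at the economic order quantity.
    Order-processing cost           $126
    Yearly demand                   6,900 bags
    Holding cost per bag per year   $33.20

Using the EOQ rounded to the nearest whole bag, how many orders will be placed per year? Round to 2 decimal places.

Q* = √(2·D·S / H) = √(2·6,900·126 / 33.2) = √52,373.5 ≈ 228.85 → Q = 229
Orders per year = D/Q = 6,900 / 229 = 30.131

30.13 orders per year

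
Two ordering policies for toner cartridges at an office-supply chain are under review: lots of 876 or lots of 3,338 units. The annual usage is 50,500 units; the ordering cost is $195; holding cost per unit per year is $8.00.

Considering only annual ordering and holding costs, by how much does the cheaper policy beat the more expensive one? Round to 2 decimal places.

$1,556.68

Annual cost at Q: ordering D·S/Q plus holding Q·H/2.
TC(876) = (50,500/876)×195 + (876/2)×8 = $14,745.44
TC(3,338) = (50,500/3,338)×195 + (3,338/2)×8 = $16,302.12
|ΔTC| = |$14,745.44 − $16,302.12| = $1,556.68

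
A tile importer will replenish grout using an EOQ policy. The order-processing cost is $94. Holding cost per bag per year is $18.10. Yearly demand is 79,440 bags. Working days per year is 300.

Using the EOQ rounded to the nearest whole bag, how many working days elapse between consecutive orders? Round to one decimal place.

3.4 days

Optimal lot size Q* = (2 × 79,440 × $94 / $18.1)^½ ≈ 908.36 → Q = 908 bags
T = Q/D × 300 days = 908/79,440 × 300 = 3.429 days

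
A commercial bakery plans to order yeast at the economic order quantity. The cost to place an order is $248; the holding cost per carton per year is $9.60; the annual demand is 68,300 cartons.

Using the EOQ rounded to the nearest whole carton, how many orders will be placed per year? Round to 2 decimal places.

36.35 orders per year

Q* = √(2·D·S / H) = √(2·68,300·248 / 9.6) = √3,528,833.3 ≈ 1,878.52 → Q = 1,879
N = D/Q = 68,300/1,879 ≈ 36.349 orders/yr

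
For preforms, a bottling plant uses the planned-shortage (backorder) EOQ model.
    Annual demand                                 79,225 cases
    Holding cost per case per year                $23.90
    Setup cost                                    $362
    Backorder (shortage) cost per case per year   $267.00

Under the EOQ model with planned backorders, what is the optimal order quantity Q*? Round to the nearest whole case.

Q* = √(2DS/H) · √((H + b)/b)
   = √(2 × 79,225 × 362 / 23.9) · √((23.9 + 267) / 267)
   = 1,549.178 × 1.0438 ≈ 1,617.03

1,617 cases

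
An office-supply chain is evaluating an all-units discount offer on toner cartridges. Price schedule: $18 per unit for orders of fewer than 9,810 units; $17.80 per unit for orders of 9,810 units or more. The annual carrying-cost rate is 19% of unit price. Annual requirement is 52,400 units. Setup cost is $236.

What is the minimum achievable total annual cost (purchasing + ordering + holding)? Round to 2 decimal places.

$950,569.30

H₁ = 19%×$18 = $3.4200;  H₂ = 19%×$17.80 = $3.3820
EOQ₁ = √(2×52,400×236/3.4200) = 2,689.20  (< 9,810, feasible at tier 1)
EOQ₂ = √(2×52,400×236/3.3820) = 2,704.27  (< 9,810 → use Q = 9,810 at tier-2 price)
TC(tier 1 (EOQ₁), Q≈2,689.2) = $952,397.07
TC(tier 2, Q≈9,810.0) = $950,569.30
Minimum at tier 2: $950,569.30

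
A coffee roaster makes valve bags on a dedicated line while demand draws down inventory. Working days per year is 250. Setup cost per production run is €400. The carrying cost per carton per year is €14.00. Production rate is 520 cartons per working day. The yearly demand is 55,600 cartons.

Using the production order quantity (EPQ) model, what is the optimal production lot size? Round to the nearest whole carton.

Daily demand d = 55,600/250 = 222.400; p = 520; 1 − d/p = 0.57231
EPQ = √(2DS / (H(1 − d/p)))
    = √(2 × 55,600 × 400 / (14 × 0.57231)) ≈ 2,356.15

2,356 cartons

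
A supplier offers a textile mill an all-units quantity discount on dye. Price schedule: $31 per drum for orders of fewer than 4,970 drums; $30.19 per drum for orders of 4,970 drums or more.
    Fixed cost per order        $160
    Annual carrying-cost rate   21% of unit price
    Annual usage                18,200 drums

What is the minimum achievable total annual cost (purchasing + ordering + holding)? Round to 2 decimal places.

H₁ = 21%×$31 = $6.5100;  H₂ = 21%×$30.19 = $6.3399
EOQ₁ = √(2×18,200×160/6.5100) = 945.85  (< 4,970, feasible at tier 1)
EOQ₂ = √(2×18,200×160/6.3399) = 958.45  (< 4,970 → use Q = 4,970 at tier-2 price)
TC(tier 1 (EOQ₁), Q≈945.8) = $570,357.45
TC(tier 2, Q≈4,970.0) = $565,798.57
Minimum at tier 2: $565,798.57

$565,798.57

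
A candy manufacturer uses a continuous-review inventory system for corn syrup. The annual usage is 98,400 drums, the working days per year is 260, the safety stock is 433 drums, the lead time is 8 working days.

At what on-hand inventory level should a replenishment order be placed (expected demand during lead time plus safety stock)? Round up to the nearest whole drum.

3,461 drums

Daily demand d = 98,400 / 260 = 378.462 drums/day
Demand during lead time = 378.462 × 8 = 3,027.69
Reorder point = 3,027.69 + 433 = 3,460.69 → round up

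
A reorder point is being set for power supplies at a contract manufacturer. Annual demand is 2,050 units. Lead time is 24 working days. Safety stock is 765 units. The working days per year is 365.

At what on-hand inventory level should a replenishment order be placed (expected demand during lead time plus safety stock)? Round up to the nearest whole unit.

900 units

Daily demand d = 2,050 / 365 = 5.616 units/day
Demand during lead time = 5.616 × 24 = 134.79
Reorder point = 134.79 + 765 = 899.79 → round up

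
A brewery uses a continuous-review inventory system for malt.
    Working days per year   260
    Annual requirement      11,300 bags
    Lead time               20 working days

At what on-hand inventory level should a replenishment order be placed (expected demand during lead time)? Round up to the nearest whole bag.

870 bags

Daily demand d = 11,300 / 260 = 43.462 bags/day
Demand during lead time = 43.462 × 20 = 869.23
Reorder point = 869.23 → round up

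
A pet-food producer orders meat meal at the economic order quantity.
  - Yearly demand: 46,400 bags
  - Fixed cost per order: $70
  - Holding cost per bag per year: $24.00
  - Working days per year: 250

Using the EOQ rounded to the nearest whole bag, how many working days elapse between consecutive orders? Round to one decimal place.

2.8 days

Q* = √(2·D·S / H) = √(2·46,400·70 / 24) = √270,666.7 ≈ 520.26 → Q = 520 bags
Days between orders = 250 / (D/Q) = 250 / 89.231 ≈ 2.802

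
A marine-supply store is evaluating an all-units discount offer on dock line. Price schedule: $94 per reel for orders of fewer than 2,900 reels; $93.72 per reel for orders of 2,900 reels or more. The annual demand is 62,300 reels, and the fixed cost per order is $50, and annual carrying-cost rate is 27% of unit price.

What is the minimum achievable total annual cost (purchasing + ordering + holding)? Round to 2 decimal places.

H₁ = 27%×$94 = $25.3800;  H₂ = 27%×$93.72 = $25.3044
EOQ₁ = √(2×62,300×50/25.3800) = 495.45  (< 2,900, feasible at tier 1)
EOQ₂ = √(2×62,300×50/25.3044) = 496.19  (< 2,900 → use Q = 2,900 at tier-2 price)
TC(tier 1 (EOQ₁), Q≈495.4) = $5,868,774.47
TC(tier 2, Q≈2,900.0) = $5,876,521.52
Minimum at tier 1 (EOQ₁): $5,868,774.47

$5,868,774.47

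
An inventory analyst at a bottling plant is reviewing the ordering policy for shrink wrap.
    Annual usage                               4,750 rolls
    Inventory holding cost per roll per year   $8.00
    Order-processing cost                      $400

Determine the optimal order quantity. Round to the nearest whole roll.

2DS/H = 2·4,750·400/8 = 475,000.00
EOQ = √475,000.00 ≈ 689.20

689 rolls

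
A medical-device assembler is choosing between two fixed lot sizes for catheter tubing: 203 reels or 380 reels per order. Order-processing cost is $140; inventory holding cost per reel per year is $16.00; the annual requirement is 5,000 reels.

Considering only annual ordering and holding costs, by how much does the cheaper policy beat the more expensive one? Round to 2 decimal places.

For each Q, cost = (D/Q)·S + (Q/2)·H.
TC(203) = (5,000/203)×140 + (203/2)×16 = $5,072.28
TC(380) = (5,000/380)×140 + (380/2)×16 = $4,882.11
Lots of 380 are cheaper by $190.17.

$190.17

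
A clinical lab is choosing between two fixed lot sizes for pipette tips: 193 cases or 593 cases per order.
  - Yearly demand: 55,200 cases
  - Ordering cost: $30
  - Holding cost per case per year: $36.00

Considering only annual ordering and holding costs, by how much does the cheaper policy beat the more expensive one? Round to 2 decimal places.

TC(Q) = (D/Q)S + (Q/2)H
TC(193) = (55,200/193)×30 + (193/2)×36 = $12,054.31
TC(593) = (55,200/593)×30 + (593/2)×36 = $13,466.58
|ΔTC| = |$12,054.31 − $13,466.58| = $1,412.27

$1,412.27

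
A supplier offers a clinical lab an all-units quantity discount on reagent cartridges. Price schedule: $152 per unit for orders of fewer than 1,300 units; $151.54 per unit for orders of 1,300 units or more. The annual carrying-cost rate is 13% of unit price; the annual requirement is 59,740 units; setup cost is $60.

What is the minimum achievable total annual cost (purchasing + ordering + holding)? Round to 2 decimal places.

H₁ = 13%×$152 = $19.7600;  H₂ = 13%×$151.54 = $19.7002
EOQ₁ = √(2×59,740×60/19.7600) = 602.32  (< 1,300, feasible at tier 1)
EOQ₂ = √(2×59,740×60/19.7002) = 603.24  (< 1,300 → use Q = 1,300 at tier-2 price)
TC(tier 1 (EOQ₁), Q≈602.3) = $9,092,381.91
TC(tier 2, Q≈1,300.0) = $9,068,561.96
Minimum at tier 2: $9,068,561.96

$9,068,561.96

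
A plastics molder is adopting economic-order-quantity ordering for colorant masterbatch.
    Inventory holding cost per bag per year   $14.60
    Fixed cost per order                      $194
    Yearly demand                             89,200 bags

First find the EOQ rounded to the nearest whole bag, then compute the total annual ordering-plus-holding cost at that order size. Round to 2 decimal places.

EOQ = √(2DS/H) = √(2 × 89,200 × 194 / 14.6)
    = √(2,370,520.55) ≈ 1,539.65 → Q = 1,540 bags
Ordering: D/Q × S = 89,200/1,540 × $194 = $11,236.88
Holding:  Q/2 × H = 1,540/2 × $14.6 = $11,242.00
Total = $11,236.88 + $11,242.00 = $22,478.88

$22,478.88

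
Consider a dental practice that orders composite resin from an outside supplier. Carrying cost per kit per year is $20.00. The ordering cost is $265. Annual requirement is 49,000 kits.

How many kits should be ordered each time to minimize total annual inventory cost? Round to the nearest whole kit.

2DS/H = 2·49,000·265/20 = 1,298,500.00
EOQ = √1,298,500.00 ≈ 1,139.52

1,140 kits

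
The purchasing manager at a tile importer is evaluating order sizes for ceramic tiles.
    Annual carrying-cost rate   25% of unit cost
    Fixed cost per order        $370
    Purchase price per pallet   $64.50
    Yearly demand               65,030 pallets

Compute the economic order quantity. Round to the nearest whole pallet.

H = i·C = 0.25 × $64.5 = $16.1250 per pallet-year
EOQ = √(2DS/H) = √(2 × 65,030 × 370 / 16.125)
    = √(2,984,322.48) ≈ 1,727.52

1,728 pallets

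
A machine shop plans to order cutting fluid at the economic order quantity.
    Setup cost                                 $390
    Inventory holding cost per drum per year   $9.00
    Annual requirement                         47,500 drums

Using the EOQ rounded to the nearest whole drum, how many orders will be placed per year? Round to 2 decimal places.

23.41 orders per year

Optimal lot size Q* = (2 × 47,500 × $390 / $9)^½ ≈ 2,028.96 → Q = 2,029
Orders per year = D/Q = 47,500 / 2,029 = 23.411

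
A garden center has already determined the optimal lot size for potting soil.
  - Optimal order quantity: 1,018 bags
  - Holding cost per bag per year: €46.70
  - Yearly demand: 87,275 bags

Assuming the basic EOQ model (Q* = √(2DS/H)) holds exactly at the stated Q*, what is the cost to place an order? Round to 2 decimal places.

€277.26

EOQ relation: Q² = 2DS/H, so rearrange for the unknown.
S = Q²H / (2D) = 1,018² × 46.7 / (2 × 87,275) = 277.2634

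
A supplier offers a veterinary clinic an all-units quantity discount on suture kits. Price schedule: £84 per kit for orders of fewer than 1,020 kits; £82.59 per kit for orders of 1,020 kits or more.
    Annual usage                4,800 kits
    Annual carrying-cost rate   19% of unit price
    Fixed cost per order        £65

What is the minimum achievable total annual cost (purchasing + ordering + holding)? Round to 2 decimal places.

H₁ = 19%×£84 = £15.9600;  H₂ = 19%×£82.59 = £15.6921
EOQ₁ = √(2×4,800×65/15.9600) = 197.73  (< 1,020, feasible at tier 1)
EOQ₂ = √(2×4,800×65/15.6921) = 199.41  (< 1,020 → use Q = 1,020 at tier-2 price)
TC(tier 1 (EOQ₁), Q≈197.7) = £406,355.79
TC(tier 2, Q≈1,020.0) = £404,740.85
Minimum at tier 2: £404,740.85

£404,740.85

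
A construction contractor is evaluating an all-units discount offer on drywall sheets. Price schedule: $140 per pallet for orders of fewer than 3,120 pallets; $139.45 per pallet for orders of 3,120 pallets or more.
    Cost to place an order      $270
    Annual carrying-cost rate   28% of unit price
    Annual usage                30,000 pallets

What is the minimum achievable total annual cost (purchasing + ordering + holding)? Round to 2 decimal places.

H₁ = 28%×$140 = $39.2000;  H₂ = 28%×$139.45 = $39.0460
EOQ₁ = √(2×30,000×270/39.2000) = 642.86  (< 3,120, feasible at tier 1)
EOQ₂ = √(2×30,000×270/39.0460) = 644.12  (< 3,120 → use Q = 3,120 at tier-2 price)
TC(tier 1 (EOQ₁), Q≈642.9) = $4,225,200.00
TC(tier 2, Q≈3,120.0) = $4,247,007.91
Minimum at tier 1 (EOQ₁): $4,225,200.00

$4,225,200.00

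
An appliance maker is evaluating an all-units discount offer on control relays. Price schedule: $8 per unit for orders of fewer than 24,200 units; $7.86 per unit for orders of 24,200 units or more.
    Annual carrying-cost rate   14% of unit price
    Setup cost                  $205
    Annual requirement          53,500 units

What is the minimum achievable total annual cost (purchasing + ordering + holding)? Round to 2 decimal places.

$432,956.53

H₁ = 14%×$8 = $1.1200;  H₂ = 14%×$7.86 = $1.1004
EOQ₁ = √(2×53,500×205/1.1200) = 4,425.47  (< 24,200, feasible at tier 1)
EOQ₂ = √(2×53,500×205/1.1004) = 4,464.71  (< 24,200 → use Q = 24,200 at tier-2 price)
TC(tier 1 (EOQ₁), Q≈4,425.5) = $432,956.53
TC(tier 2, Q≈24,200.0) = $434,278.04
Minimum at tier 1 (EOQ₁): $432,956.53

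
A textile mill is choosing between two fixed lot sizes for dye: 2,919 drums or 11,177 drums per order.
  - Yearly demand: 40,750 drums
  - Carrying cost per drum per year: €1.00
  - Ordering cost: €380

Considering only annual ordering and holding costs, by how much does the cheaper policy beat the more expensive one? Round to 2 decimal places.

TC(Q) = (D/Q)S + (Q/2)H
TC(2,919) = (40,750/2,919)×380 + (2,919/2)×1 = €6,764.40
TC(11,177) = (40,750/11,177)×380 + (11,177/2)×1 = €6,973.93
Lots of 2,919 are cheaper by €209.54.

€209.54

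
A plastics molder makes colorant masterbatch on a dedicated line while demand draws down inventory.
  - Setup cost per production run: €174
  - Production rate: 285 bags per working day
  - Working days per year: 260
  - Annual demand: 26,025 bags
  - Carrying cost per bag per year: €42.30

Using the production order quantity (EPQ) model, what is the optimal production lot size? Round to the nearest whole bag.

574 bags

Daily demand d = 26,025/260 = 100.096; p = 285; 1 − d/p = 0.64879
EPQ = √(2DS / (H(1 − d/p)))
    = √(2 × 26,025 × 174 / (42.3 × 0.64879)) ≈ 574.47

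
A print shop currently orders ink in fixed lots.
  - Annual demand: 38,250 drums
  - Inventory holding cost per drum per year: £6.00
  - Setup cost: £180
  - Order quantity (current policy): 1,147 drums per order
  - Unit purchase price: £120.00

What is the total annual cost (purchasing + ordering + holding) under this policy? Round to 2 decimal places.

£4,599,443.62

Annual ordering cost = (D/Q)·S = (38,250/1,147) × 180 = £6,002.62
Annual holding cost  = (Q/2)·H = (1,147/2) × 6 = £3,441.00
Purchase cost = D·C = 38,250 × 120 = £4,590,000.00
Total = £6,002.62 + £3,441.00 + £4,590,000.00 = £4,599,443.62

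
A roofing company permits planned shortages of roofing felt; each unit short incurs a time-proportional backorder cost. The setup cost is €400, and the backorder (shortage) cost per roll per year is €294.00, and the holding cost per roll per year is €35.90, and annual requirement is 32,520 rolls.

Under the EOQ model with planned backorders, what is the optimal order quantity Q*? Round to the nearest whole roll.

902 rolls

Q* = √(2DS/H) · √((H + b)/b)
   = √(2 × 32,520 × 400 / 35.9) · √((35.9 + 294) / 294)
   = 851.281 × 1.0593 ≈ 901.76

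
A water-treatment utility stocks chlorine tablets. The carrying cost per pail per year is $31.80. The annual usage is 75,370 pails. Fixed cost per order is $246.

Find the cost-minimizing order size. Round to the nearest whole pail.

Optimal lot size Q* = (2 × 75,370 × $246 / $31.8)^½ ≈ 1,079.86

1,080 pails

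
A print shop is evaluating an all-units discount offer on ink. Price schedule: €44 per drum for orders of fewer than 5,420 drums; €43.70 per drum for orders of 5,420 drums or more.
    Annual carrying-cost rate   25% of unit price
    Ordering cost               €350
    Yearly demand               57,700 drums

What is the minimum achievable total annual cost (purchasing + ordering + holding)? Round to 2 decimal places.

H₁ = 25%×€44 = €11.0000;  H₂ = 25%×€43.70 = €10.9250
EOQ₁ = √(2×57,700×350/11.0000) = 1,916.20  (< 5,420, feasible at tier 1)
EOQ₂ = √(2×57,700×350/10.9250) = 1,922.76  (< 5,420 → use Q = 5,420 at tier-2 price)
TC(tier 1 (EOQ₁), Q≈1,916.2) = €2,559,878.19
TC(tier 2, Q≈5,420.0) = €2,554,822.76
Minimum at tier 2: €2,554,822.76

€2,554,822.76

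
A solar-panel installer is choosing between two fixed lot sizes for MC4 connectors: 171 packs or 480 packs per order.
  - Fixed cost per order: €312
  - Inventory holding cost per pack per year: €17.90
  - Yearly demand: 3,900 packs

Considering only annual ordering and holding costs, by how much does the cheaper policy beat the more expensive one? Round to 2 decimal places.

€1,815.24

TC(Q) = (D/Q)S + (Q/2)H
TC(171) = (3,900/171)×312 + (171/2)×17.9 = €8,646.24
TC(480) = (3,900/480)×312 + (480/2)×17.9 = €6,831.00
Lots of 480 are cheaper by €1,815.24.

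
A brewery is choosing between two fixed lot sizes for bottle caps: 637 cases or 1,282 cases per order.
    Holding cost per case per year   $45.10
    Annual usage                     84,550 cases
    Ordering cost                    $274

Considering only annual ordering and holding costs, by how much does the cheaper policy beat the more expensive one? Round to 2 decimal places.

$3,752.95

TC(Q) = (D/Q)S + (Q/2)H
TC(637) = (84,550/637)×274 + (637/2)×45.1 = $50,732.80
TC(1,282) = (84,550/1,282)×274 + (1,282/2)×45.1 = $46,979.85
Cheaper: Q = 1,282.  Difference = $3,752.95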